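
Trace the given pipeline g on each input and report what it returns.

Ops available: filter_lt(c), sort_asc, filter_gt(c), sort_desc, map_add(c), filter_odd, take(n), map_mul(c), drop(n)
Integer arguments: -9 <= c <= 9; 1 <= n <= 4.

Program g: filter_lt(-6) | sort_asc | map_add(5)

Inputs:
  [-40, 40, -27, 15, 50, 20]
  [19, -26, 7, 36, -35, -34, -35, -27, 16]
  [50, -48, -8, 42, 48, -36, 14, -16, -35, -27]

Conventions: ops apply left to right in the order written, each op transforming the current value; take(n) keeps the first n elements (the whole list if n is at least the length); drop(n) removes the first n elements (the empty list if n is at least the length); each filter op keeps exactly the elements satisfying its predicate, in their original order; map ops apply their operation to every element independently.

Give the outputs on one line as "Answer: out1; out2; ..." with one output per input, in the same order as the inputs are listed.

Execution, op by op:
  [-40, 40, -27, 15, 50, 20] -> [-40, -27] -> [-40, -27] -> [-35, -22]
  [19, -26, 7, 36, -35, -34, -35, -27, 16] -> [-26, -35, -34, -35, -27] -> [-35, -35, -34, -27, -26] -> [-30, -30, -29, -22, -21]
  [50, -48, -8, 42, 48, -36, 14, -16, -35, -27] -> [-48, -8, -36, -16, -35, -27] -> [-48, -36, -35, -27, -16, -8] -> [-43, -31, -30, -22, -11, -3]

[-35, -22]; [-30, -30, -29, -22, -21]; [-43, -31, -30, -22, -11, -3]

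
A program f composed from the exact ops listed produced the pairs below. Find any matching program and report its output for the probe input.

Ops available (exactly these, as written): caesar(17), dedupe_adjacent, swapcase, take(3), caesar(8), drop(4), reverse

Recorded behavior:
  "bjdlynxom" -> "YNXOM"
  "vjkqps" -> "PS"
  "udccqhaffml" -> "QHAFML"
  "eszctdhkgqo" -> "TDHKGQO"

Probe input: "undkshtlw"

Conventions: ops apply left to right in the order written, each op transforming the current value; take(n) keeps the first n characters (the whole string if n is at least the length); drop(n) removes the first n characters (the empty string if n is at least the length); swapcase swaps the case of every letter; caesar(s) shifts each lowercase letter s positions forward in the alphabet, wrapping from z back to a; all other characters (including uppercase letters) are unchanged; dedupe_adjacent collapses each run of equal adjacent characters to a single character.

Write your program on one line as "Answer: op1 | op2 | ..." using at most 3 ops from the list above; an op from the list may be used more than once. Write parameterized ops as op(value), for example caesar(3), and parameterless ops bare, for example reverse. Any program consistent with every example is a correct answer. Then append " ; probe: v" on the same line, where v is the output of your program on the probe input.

swapcase | drop(4) | dedupe_adjacent ; probe: "SHTLW"

Check, running the answer program on each example:
  "bjdlynxom" -> "BJDLYNXOM" -> "YNXOM" -> "YNXOM"
  "vjkqps" -> "VJKQPS" -> "PS" -> "PS"
  "udccqhaffml" -> "UDCCQHAFFML" -> "QHAFFML" -> "QHAFML"
  "eszctdhkgqo" -> "ESZCTDHKGQO" -> "TDHKGQO" -> "TDHKGQO"
  probe: "undkshtlw" -> "UNDKSHTLW" -> "SHTLW" -> "SHTLW"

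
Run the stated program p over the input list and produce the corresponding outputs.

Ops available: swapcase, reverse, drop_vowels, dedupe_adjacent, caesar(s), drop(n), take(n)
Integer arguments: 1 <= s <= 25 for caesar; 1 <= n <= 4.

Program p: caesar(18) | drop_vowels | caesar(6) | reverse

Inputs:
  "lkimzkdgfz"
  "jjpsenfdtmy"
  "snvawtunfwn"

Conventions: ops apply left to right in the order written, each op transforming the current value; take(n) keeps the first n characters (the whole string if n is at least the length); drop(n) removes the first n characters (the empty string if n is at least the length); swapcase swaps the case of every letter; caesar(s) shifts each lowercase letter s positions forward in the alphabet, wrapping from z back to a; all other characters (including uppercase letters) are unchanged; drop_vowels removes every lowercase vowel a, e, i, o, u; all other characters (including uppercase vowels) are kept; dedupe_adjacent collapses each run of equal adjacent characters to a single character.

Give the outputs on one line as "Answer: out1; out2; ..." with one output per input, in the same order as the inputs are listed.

"xdebixij"; "wrbdlcqnhh"; "ldlsrytlq"

Execution, op by op:
  "lkimzkdgfz" -> "dcaercvyxr" -> "dcrcvyxr" -> "jixibedx" -> "xdebixij"
  "jjpsenfdtmy" -> "bbhkwfxvleq" -> "bbhkwfxvlq" -> "hhnqcldbrw" -> "wrbdlcqnhh"
  "snvawtunfwn" -> "kfnsolmfxof" -> "kfnslmfxf" -> "qltyrsldl" -> "ldlsrytlq"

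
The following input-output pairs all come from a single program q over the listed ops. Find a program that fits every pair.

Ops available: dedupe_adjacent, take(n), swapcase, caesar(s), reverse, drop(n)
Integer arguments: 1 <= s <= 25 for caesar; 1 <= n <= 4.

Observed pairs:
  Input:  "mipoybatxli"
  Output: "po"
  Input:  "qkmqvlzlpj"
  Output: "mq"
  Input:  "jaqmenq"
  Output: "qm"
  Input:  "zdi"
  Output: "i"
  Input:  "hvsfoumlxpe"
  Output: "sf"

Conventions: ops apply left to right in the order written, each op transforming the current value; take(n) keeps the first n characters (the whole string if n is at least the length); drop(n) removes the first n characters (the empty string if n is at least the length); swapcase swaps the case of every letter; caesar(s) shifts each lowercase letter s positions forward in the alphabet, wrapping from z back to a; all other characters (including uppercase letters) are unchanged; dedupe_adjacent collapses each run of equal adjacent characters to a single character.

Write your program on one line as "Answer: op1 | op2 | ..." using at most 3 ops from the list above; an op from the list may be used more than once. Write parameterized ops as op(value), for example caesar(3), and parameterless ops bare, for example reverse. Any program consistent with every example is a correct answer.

drop(2) | take(2)

Check, running the answer program on each example:
  "mipoybatxli" -> "poybatxli" -> "po"
  "qkmqvlzlpj" -> "mqvlzlpj" -> "mq"
  "jaqmenq" -> "qmenq" -> "qm"
  "zdi" -> "i" -> "i"
  "hvsfoumlxpe" -> "sfoumlxpe" -> "sf"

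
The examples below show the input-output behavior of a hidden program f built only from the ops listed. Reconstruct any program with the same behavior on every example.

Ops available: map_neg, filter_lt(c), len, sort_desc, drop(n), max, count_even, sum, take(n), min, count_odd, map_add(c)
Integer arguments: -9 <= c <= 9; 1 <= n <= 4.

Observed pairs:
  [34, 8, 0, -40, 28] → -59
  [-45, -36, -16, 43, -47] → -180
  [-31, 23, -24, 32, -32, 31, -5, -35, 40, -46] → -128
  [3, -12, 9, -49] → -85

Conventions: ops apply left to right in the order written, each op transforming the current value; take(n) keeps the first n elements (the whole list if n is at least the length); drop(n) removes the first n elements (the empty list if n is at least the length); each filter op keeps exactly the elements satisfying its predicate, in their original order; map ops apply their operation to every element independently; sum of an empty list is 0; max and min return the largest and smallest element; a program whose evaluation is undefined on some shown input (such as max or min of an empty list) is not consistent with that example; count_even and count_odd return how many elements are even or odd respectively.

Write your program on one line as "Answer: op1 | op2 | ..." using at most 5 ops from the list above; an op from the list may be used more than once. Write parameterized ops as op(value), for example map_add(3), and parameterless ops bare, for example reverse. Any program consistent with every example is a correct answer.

filter_lt(9) | map_add(-9) | take(4) | sum

Check, running the answer program on each example:
  [34, 8, 0, -40, 28] -> [8, 0, -40] -> [-1, -9, -49] -> [-1, -9, -49] -> -59
  [-45, -36, -16, 43, -47] -> [-45, -36, -16, -47] -> [-54, -45, -25, -56] -> [-54, -45, -25, -56] -> -180
  [-31, 23, -24, 32, -32, 31, -5, -35, 40, -46] -> [-31, -24, -32, -5, -35, -46] -> [-40, -33, -41, -14, -44, -55] -> [-40, -33, -41, -14] -> -128
  [3, -12, 9, -49] -> [3, -12, -49] -> [-6, -21, -58] -> [-6, -21, -58] -> -85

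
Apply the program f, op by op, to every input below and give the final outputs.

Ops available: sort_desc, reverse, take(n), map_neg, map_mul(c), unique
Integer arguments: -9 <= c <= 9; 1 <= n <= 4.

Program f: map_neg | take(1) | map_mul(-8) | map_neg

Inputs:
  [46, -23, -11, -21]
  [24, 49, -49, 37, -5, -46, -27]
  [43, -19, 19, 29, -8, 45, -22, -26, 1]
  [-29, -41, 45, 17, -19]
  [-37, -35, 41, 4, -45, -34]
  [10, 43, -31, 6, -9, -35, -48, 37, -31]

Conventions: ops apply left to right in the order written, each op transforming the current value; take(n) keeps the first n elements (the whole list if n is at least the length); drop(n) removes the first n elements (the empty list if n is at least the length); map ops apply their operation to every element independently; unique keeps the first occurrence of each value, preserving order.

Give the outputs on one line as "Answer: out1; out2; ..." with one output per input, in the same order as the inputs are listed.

[-368]; [-192]; [-344]; [232]; [296]; [-80]

Execution, op by op:
  [46, -23, -11, -21] -> [-46, 23, 11, 21] -> [-46] -> [368] -> [-368]
  [24, 49, -49, 37, -5, -46, -27] -> [-24, -49, 49, -37, 5, 46, 27] -> [-24] -> [192] -> [-192]
  [43, -19, 19, 29, -8, 45, -22, -26, 1] -> [-43, 19, -19, -29, 8, -45, 22, 26, -1] -> [-43] -> [344] -> [-344]
  [-29, -41, 45, 17, -19] -> [29, 41, -45, -17, 19] -> [29] -> [-232] -> [232]
  [-37, -35, 41, 4, -45, -34] -> [37, 35, -41, -4, 45, 34] -> [37] -> [-296] -> [296]
  [10, 43, -31, 6, -9, -35, -48, 37, -31] -> [-10, -43, 31, -6, 9, 35, 48, -37, 31] -> [-10] -> [80] -> [-80]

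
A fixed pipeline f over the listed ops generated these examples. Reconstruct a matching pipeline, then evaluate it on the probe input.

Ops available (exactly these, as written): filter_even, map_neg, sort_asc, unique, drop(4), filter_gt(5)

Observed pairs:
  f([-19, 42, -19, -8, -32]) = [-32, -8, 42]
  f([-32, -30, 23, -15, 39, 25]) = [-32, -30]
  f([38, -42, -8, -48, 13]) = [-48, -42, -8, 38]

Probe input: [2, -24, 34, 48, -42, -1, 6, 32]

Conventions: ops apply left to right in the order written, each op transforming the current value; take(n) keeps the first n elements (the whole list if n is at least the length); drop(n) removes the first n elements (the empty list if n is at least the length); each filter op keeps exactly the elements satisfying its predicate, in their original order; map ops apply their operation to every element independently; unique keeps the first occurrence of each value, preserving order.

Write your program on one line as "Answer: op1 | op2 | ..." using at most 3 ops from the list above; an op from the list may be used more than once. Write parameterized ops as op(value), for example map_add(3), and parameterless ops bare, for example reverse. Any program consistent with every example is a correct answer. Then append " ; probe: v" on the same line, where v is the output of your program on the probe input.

unique | filter_even | sort_asc ; probe: [-42, -24, 2, 6, 32, 34, 48]

Check, running the answer program on each example:
  [-19, 42, -19, -8, -32] -> [-19, 42, -8, -32] -> [42, -8, -32] -> [-32, -8, 42]
  [-32, -30, 23, -15, 39, 25] -> [-32, -30, 23, -15, 39, 25] -> [-32, -30] -> [-32, -30]
  [38, -42, -8, -48, 13] -> [38, -42, -8, -48, 13] -> [38, -42, -8, -48] -> [-48, -42, -8, 38]
  probe: [2, -24, 34, 48, -42, -1, 6, 32] -> [2, -24, 34, 48, -42, -1, 6, 32] -> [2, -24, 34, 48, -42, 6, 32] -> [-42, -24, 2, 6, 32, 34, 48]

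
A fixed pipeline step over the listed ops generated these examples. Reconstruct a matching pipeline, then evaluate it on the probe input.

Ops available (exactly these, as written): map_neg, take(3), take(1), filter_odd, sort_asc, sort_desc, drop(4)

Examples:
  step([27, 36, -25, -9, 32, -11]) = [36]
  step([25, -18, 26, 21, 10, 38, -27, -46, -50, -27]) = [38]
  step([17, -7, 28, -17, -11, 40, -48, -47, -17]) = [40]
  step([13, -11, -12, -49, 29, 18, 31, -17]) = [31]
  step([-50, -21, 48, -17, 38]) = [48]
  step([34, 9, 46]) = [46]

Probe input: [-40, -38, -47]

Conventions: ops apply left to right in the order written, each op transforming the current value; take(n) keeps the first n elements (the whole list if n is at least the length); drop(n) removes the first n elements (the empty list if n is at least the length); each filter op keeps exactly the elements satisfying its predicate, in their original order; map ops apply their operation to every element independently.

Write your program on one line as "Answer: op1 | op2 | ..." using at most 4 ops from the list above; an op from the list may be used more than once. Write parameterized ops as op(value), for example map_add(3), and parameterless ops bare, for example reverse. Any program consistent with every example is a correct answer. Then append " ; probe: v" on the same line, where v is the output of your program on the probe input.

sort_desc | take(3) | take(1) ; probe: [-38]

Check, running the answer program on each example:
  [27, 36, -25, -9, 32, -11] -> [36, 32, 27, -9, -11, -25] -> [36, 32, 27] -> [36]
  [25, -18, 26, 21, 10, 38, -27, -46, -50, -27] -> [38, 26, 25, 21, 10, -18, -27, -27, -46, -50] -> [38, 26, 25] -> [38]
  [17, -7, 28, -17, -11, 40, -48, -47, -17] -> [40, 28, 17, -7, -11, -17, -17, -47, -48] -> [40, 28, 17] -> [40]
  [13, -11, -12, -49, 29, 18, 31, -17] -> [31, 29, 18, 13, -11, -12, -17, -49] -> [31, 29, 18] -> [31]
  [-50, -21, 48, -17, 38] -> [48, 38, -17, -21, -50] -> [48, 38, -17] -> [48]
  [34, 9, 46] -> [46, 34, 9] -> [46, 34, 9] -> [46]
  probe: [-40, -38, -47] -> [-38, -40, -47] -> [-38, -40, -47] -> [-38]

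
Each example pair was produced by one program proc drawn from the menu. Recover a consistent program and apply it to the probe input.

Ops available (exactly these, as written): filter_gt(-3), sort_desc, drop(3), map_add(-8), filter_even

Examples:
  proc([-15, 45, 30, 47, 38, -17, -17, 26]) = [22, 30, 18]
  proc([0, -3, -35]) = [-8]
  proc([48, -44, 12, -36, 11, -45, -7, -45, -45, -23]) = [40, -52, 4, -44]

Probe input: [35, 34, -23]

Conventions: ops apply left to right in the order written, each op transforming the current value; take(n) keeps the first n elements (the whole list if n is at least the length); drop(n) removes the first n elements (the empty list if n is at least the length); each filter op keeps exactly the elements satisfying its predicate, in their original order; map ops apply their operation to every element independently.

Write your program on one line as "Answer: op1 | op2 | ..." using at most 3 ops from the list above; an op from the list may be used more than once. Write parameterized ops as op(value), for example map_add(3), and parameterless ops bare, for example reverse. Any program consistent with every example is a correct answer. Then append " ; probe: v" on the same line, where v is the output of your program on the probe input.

filter_even | map_add(-8) ; probe: [26]

Check, running the answer program on each example:
  [-15, 45, 30, 47, 38, -17, -17, 26] -> [30, 38, 26] -> [22, 30, 18]
  [0, -3, -35] -> [0] -> [-8]
  [48, -44, 12, -36, 11, -45, -7, -45, -45, -23] -> [48, -44, 12, -36] -> [40, -52, 4, -44]
  probe: [35, 34, -23] -> [34] -> [26]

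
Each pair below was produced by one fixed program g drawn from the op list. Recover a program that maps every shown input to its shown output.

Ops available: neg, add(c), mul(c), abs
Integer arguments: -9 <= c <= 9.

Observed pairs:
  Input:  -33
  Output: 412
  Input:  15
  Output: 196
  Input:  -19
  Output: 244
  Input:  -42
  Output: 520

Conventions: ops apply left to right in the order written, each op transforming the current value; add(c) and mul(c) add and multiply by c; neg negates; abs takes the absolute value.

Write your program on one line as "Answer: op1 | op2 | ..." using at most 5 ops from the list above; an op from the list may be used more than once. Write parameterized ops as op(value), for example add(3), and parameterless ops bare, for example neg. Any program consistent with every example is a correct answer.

mul(-6) | abs | add(8) | mul(2)

Check, running the answer program on each example:
  -33 -> 198 -> 198 -> 206 -> 412
  15 -> -90 -> 90 -> 98 -> 196
  -19 -> 114 -> 114 -> 122 -> 244
  -42 -> 252 -> 252 -> 260 -> 520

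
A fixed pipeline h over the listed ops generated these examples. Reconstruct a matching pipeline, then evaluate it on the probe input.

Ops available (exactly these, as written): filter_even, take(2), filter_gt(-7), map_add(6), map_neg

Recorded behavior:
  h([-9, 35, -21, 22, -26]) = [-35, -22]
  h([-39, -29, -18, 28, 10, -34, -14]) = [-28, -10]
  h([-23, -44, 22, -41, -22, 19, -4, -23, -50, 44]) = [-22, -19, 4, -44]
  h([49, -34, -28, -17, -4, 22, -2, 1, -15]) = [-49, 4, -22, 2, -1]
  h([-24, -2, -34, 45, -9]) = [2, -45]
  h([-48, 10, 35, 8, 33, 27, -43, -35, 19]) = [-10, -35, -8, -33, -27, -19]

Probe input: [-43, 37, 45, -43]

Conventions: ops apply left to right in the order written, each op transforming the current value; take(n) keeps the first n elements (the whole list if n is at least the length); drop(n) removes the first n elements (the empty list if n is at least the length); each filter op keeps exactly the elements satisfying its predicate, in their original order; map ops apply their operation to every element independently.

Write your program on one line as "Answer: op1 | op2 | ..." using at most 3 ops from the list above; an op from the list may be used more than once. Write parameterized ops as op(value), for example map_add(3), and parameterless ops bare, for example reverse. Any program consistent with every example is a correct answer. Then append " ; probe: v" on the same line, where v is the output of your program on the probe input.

filter_gt(-7) | map_neg ; probe: [-37, -45]

Check, running the answer program on each example:
  [-9, 35, -21, 22, -26] -> [35, 22] -> [-35, -22]
  [-39, -29, -18, 28, 10, -34, -14] -> [28, 10] -> [-28, -10]
  [-23, -44, 22, -41, -22, 19, -4, -23, -50, 44] -> [22, 19, -4, 44] -> [-22, -19, 4, -44]
  [49, -34, -28, -17, -4, 22, -2, 1, -15] -> [49, -4, 22, -2, 1] -> [-49, 4, -22, 2, -1]
  [-24, -2, -34, 45, -9] -> [-2, 45] -> [2, -45]
  [-48, 10, 35, 8, 33, 27, -43, -35, 19] -> [10, 35, 8, 33, 27, 19] -> [-10, -35, -8, -33, -27, -19]
  probe: [-43, 37, 45, -43] -> [37, 45] -> [-37, -45]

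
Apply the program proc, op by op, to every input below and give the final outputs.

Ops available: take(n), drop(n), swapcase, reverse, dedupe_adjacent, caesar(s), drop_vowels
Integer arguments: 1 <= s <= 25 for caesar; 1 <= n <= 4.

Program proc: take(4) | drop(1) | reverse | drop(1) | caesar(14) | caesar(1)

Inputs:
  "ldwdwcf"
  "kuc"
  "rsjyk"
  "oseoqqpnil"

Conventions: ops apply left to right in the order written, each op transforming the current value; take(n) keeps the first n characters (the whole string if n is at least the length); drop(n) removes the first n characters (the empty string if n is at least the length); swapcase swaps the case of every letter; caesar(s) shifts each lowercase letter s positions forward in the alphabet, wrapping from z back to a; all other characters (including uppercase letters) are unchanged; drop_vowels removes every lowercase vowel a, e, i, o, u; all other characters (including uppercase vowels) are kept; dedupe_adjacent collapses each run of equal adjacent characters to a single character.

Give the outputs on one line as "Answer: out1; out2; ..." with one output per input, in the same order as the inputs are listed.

Execution, op by op:
  "ldwdwcf" -> "ldwd" -> "dwd" -> "dwd" -> "wd" -> "kr" -> "ls"
  "kuc" -> "kuc" -> "uc" -> "cu" -> "u" -> "i" -> "j"
  "rsjyk" -> "rsjy" -> "sjy" -> "yjs" -> "js" -> "xg" -> "yh"
  "oseoqqpnil" -> "oseo" -> "seo" -> "oes" -> "es" -> "sg" -> "th"

"ls"; "j"; "yh"; "th"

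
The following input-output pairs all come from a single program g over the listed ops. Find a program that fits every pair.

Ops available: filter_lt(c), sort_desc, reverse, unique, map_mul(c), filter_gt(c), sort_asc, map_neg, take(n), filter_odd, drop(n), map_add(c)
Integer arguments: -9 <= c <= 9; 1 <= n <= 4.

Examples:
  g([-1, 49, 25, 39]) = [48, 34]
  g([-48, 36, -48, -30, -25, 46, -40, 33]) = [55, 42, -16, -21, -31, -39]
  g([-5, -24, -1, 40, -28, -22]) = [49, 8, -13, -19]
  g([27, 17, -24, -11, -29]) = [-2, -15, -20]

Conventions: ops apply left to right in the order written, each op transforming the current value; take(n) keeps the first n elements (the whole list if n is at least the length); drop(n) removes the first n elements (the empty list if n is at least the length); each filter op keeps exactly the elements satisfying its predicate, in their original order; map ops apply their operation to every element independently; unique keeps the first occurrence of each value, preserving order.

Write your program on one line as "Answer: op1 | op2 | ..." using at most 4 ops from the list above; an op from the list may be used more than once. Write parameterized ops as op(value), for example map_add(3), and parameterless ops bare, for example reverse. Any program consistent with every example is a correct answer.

drop(2) | sort_asc | reverse | map_add(9)

Check, running the answer program on each example:
  [-1, 49, 25, 39] -> [25, 39] -> [25, 39] -> [39, 25] -> [48, 34]
  [-48, 36, -48, -30, -25, 46, -40, 33] -> [-48, -30, -25, 46, -40, 33] -> [-48, -40, -30, -25, 33, 46] -> [46, 33, -25, -30, -40, -48] -> [55, 42, -16, -21, -31, -39]
  [-5, -24, -1, 40, -28, -22] -> [-1, 40, -28, -22] -> [-28, -22, -1, 40] -> [40, -1, -22, -28] -> [49, 8, -13, -19]
  [27, 17, -24, -11, -29] -> [-24, -11, -29] -> [-29, -24, -11] -> [-11, -24, -29] -> [-2, -15, -20]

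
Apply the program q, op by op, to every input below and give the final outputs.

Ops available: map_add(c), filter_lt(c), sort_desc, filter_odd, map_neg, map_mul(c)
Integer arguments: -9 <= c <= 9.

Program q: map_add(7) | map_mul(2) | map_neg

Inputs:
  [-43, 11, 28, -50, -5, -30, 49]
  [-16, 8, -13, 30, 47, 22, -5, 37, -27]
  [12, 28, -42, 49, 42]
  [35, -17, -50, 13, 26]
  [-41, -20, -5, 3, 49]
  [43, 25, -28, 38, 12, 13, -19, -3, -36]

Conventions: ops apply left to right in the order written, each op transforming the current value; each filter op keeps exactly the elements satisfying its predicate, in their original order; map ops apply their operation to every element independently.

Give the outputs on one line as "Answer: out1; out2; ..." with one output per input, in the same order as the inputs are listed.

[72, -36, -70, 86, -4, 46, -112]; [18, -30, 12, -74, -108, -58, -4, -88, 40]; [-38, -70, 70, -112, -98]; [-84, 20, 86, -40, -66]; [68, 26, -4, -20, -112]; [-100, -64, 42, -90, -38, -40, 24, -8, 58]

Execution, op by op:
  [-43, 11, 28, -50, -5, -30, 49] -> [-36, 18, 35, -43, 2, -23, 56] -> [-72, 36, 70, -86, 4, -46, 112] -> [72, -36, -70, 86, -4, 46, -112]
  [-16, 8, -13, 30, 47, 22, -5, 37, -27] -> [-9, 15, -6, 37, 54, 29, 2, 44, -20] -> [-18, 30, -12, 74, 108, 58, 4, 88, -40] -> [18, -30, 12, -74, -108, -58, -4, -88, 40]
  [12, 28, -42, 49, 42] -> [19, 35, -35, 56, 49] -> [38, 70, -70, 112, 98] -> [-38, -70, 70, -112, -98]
  [35, -17, -50, 13, 26] -> [42, -10, -43, 20, 33] -> [84, -20, -86, 40, 66] -> [-84, 20, 86, -40, -66]
  [-41, -20, -5, 3, 49] -> [-34, -13, 2, 10, 56] -> [-68, -26, 4, 20, 112] -> [68, 26, -4, -20, -112]
  [43, 25, -28, 38, 12, 13, -19, -3, -36] -> [50, 32, -21, 45, 19, 20, -12, 4, -29] -> [100, 64, -42, 90, 38, 40, -24, 8, -58] -> [-100, -64, 42, -90, -38, -40, 24, -8, 58]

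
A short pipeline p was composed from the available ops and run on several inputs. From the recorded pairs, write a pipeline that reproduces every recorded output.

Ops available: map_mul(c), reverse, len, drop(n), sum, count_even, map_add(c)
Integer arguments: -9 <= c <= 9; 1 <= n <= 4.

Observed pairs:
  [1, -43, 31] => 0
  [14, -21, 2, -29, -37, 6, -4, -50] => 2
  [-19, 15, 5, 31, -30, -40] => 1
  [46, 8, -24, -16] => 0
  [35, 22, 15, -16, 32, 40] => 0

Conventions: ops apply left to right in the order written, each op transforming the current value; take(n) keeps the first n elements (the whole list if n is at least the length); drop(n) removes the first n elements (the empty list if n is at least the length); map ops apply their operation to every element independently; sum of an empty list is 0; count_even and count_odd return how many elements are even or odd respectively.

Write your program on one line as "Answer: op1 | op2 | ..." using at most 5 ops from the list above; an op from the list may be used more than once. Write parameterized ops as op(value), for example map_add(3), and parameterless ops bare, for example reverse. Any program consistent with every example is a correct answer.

drop(2) | drop(1) | map_add(-9) | count_even

Check, running the answer program on each example:
  [1, -43, 31] -> [31] -> [] -> [] -> 0
  [14, -21, 2, -29, -37, 6, -4, -50] -> [2, -29, -37, 6, -4, -50] -> [-29, -37, 6, -4, -50] -> [-38, -46, -3, -13, -59] -> 2
  [-19, 15, 5, 31, -30, -40] -> [5, 31, -30, -40] -> [31, -30, -40] -> [22, -39, -49] -> 1
  [46, 8, -24, -16] -> [-24, -16] -> [-16] -> [-25] -> 0
  [35, 22, 15, -16, 32, 40] -> [15, -16, 32, 40] -> [-16, 32, 40] -> [-25, 23, 31] -> 0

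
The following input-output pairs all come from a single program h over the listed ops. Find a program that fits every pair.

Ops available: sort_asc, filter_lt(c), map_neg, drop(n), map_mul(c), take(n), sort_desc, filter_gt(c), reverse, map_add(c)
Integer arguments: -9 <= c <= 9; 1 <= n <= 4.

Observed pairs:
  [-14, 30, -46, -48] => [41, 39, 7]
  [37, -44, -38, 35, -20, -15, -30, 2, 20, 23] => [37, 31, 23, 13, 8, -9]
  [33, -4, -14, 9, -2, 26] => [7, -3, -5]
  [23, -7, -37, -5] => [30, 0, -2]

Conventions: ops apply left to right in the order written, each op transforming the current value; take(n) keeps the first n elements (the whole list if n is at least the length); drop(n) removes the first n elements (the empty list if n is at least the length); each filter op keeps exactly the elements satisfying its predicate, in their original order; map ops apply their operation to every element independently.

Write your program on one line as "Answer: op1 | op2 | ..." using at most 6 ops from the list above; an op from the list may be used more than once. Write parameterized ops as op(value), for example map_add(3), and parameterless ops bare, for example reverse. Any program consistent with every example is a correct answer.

reverse | filter_lt(4) | sort_desc | map_add(7) | map_neg | sort_desc

Check, running the answer program on each example:
  [-14, 30, -46, -48] -> [-48, -46, 30, -14] -> [-48, -46, -14] -> [-14, -46, -48] -> [-7, -39, -41] -> [7, 39, 41] -> [41, 39, 7]
  [37, -44, -38, 35, -20, -15, -30, 2, 20, 23] -> [23, 20, 2, -30, -15, -20, 35, -38, -44, 37] -> [2, -30, -15, -20, -38, -44] -> [2, -15, -20, -30, -38, -44] -> [9, -8, -13, -23, -31, -37] -> [-9, 8, 13, 23, 31, 37] -> [37, 31, 23, 13, 8, -9]
  [33, -4, -14, 9, -2, 26] -> [26, -2, 9, -14, -4, 33] -> [-2, -14, -4] -> [-2, -4, -14] -> [5, 3, -7] -> [-5, -3, 7] -> [7, -3, -5]
  [23, -7, -37, -5] -> [-5, -37, -7, 23] -> [-5, -37, -7] -> [-5, -7, -37] -> [2, 0, -30] -> [-2, 0, 30] -> [30, 0, -2]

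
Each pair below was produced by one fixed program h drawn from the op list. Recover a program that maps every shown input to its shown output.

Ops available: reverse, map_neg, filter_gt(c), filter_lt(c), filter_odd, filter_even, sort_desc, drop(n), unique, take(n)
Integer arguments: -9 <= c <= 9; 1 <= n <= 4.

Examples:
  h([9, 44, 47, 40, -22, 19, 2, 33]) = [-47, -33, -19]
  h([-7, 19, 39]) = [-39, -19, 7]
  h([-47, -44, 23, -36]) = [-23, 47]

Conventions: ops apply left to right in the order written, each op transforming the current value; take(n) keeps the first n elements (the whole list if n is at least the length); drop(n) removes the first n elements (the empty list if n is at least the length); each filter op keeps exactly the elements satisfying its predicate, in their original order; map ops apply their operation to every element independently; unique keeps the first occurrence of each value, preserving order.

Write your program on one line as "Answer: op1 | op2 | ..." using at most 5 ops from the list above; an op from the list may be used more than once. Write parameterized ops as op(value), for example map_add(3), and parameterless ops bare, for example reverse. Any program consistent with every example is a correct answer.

filter_odd | sort_desc | map_neg | take(3)

Check, running the answer program on each example:
  [9, 44, 47, 40, -22, 19, 2, 33] -> [9, 47, 19, 33] -> [47, 33, 19, 9] -> [-47, -33, -19, -9] -> [-47, -33, -19]
  [-7, 19, 39] -> [-7, 19, 39] -> [39, 19, -7] -> [-39, -19, 7] -> [-39, -19, 7]
  [-47, -44, 23, -36] -> [-47, 23] -> [23, -47] -> [-23, 47] -> [-23, 47]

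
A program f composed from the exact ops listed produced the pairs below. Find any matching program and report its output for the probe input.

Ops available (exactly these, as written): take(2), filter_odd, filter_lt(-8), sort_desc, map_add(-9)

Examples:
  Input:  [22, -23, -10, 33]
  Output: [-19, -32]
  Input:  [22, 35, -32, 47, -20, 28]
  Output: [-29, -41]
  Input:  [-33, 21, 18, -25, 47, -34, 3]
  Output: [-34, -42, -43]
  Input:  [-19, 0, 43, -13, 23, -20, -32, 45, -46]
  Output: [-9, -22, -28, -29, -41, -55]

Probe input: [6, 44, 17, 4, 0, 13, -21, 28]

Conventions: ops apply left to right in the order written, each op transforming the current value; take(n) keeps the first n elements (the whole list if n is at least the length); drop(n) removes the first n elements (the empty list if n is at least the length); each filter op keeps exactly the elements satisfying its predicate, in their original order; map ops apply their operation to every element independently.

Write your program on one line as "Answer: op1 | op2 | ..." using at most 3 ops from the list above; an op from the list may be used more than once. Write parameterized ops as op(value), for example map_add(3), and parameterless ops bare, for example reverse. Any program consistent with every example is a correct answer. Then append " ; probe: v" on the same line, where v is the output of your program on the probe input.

map_add(-9) | filter_lt(-8) | sort_desc ; probe: [-9, -30]

Check, running the answer program on each example:
  [22, -23, -10, 33] -> [13, -32, -19, 24] -> [-32, -19] -> [-19, -32]
  [22, 35, -32, 47, -20, 28] -> [13, 26, -41, 38, -29, 19] -> [-41, -29] -> [-29, -41]
  [-33, 21, 18, -25, 47, -34, 3] -> [-42, 12, 9, -34, 38, -43, -6] -> [-42, -34, -43] -> [-34, -42, -43]
  [-19, 0, 43, -13, 23, -20, -32, 45, -46] -> [-28, -9, 34, -22, 14, -29, -41, 36, -55] -> [-28, -9, -22, -29, -41, -55] -> [-9, -22, -28, -29, -41, -55]
  probe: [6, 44, 17, 4, 0, 13, -21, 28] -> [-3, 35, 8, -5, -9, 4, -30, 19] -> [-9, -30] -> [-9, -30]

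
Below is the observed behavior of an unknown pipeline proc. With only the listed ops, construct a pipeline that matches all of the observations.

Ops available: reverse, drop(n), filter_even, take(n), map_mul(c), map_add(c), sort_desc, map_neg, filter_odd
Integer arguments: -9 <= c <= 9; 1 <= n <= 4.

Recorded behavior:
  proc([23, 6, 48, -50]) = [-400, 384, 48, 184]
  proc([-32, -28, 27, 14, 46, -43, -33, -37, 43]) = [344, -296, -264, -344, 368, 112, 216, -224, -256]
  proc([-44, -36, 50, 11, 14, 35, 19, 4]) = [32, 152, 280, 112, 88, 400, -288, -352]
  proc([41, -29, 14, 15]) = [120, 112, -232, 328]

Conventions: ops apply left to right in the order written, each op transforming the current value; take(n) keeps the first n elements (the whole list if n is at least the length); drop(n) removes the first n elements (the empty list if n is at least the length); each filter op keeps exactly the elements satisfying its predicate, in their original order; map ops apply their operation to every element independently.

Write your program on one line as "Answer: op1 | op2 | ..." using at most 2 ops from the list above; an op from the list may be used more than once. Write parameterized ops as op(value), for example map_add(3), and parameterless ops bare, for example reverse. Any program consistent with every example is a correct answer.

map_mul(8) | reverse

Check, running the answer program on each example:
  [23, 6, 48, -50] -> [184, 48, 384, -400] -> [-400, 384, 48, 184]
  [-32, -28, 27, 14, 46, -43, -33, -37, 43] -> [-256, -224, 216, 112, 368, -344, -264, -296, 344] -> [344, -296, -264, -344, 368, 112, 216, -224, -256]
  [-44, -36, 50, 11, 14, 35, 19, 4] -> [-352, -288, 400, 88, 112, 280, 152, 32] -> [32, 152, 280, 112, 88, 400, -288, -352]
  [41, -29, 14, 15] -> [328, -232, 112, 120] -> [120, 112, -232, 328]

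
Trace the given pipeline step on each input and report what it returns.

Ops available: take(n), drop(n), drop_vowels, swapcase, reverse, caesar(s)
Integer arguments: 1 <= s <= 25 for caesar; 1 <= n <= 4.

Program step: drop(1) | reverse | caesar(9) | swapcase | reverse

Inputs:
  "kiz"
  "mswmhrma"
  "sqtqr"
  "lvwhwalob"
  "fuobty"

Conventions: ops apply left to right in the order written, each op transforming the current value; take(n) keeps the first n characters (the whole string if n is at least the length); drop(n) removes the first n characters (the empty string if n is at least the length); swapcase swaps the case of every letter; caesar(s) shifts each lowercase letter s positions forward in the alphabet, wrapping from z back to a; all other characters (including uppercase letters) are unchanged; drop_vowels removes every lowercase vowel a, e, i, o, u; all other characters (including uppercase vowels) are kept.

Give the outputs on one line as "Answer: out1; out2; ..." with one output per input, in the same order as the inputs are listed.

"RI"; "BFVQAVJ"; "ZCZA"; "EFQFJUXK"; "DXKCH"

Execution, op by op:
  "kiz" -> "iz" -> "zi" -> "ir" -> "IR" -> "RI"
  "mswmhrma" -> "swmhrma" -> "amrhmws" -> "jvaqvfb" -> "JVAQVFB" -> "BFVQAVJ"
  "sqtqr" -> "qtqr" -> "rqtq" -> "azcz" -> "AZCZ" -> "ZCZA"
  "lvwhwalob" -> "vwhwalob" -> "bolawhwv" -> "kxujfqfe" -> "KXUJFQFE" -> "EFQFJUXK"
  "fuobty" -> "uobty" -> "ytbou" -> "hckxd" -> "HCKXD" -> "DXKCH"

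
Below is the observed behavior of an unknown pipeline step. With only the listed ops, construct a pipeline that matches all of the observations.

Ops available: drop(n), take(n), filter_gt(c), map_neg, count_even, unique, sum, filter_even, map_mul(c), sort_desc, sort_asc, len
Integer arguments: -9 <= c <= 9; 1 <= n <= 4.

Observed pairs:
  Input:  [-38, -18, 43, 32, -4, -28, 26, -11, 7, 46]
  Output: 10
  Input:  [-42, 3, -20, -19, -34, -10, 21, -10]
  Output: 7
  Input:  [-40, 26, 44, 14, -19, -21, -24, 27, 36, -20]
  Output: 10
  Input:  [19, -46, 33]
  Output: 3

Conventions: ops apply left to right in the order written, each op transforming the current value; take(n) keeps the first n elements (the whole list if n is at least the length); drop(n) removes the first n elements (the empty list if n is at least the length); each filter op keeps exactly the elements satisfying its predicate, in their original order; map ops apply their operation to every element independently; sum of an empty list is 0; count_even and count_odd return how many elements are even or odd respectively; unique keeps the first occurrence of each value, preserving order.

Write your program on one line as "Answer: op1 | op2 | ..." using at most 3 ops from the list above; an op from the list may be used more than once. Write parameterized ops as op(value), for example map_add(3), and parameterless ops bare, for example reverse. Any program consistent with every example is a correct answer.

unique | len

Check, running the answer program on each example:
  [-38, -18, 43, 32, -4, -28, 26, -11, 7, 46] -> [-38, -18, 43, 32, -4, -28, 26, -11, 7, 46] -> 10
  [-42, 3, -20, -19, -34, -10, 21, -10] -> [-42, 3, -20, -19, -34, -10, 21] -> 7
  [-40, 26, 44, 14, -19, -21, -24, 27, 36, -20] -> [-40, 26, 44, 14, -19, -21, -24, 27, 36, -20] -> 10
  [19, -46, 33] -> [19, -46, 33] -> 3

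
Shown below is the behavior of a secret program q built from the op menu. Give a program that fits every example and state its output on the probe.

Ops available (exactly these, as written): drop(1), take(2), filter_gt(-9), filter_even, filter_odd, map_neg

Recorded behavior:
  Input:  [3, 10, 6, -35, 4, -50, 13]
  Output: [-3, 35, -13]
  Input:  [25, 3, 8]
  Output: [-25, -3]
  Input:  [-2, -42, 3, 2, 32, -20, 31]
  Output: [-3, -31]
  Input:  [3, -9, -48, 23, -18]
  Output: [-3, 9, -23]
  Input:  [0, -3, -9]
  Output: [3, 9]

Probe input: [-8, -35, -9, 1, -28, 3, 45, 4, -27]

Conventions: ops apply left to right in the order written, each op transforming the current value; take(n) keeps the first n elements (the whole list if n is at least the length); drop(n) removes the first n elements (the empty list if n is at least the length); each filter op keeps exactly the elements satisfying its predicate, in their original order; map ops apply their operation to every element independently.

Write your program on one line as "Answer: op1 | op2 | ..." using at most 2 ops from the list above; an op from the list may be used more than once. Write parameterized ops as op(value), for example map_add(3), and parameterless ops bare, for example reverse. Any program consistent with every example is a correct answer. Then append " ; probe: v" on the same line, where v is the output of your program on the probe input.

filter_odd | map_neg ; probe: [35, 9, -1, -3, -45, 27]

Check, running the answer program on each example:
  [3, 10, 6, -35, 4, -50, 13] -> [3, -35, 13] -> [-3, 35, -13]
  [25, 3, 8] -> [25, 3] -> [-25, -3]
  [-2, -42, 3, 2, 32, -20, 31] -> [3, 31] -> [-3, -31]
  [3, -9, -48, 23, -18] -> [3, -9, 23] -> [-3, 9, -23]
  [0, -3, -9] -> [-3, -9] -> [3, 9]
  probe: [-8, -35, -9, 1, -28, 3, 45, 4, -27] -> [-35, -9, 1, 3, 45, -27] -> [35, 9, -1, -3, -45, 27]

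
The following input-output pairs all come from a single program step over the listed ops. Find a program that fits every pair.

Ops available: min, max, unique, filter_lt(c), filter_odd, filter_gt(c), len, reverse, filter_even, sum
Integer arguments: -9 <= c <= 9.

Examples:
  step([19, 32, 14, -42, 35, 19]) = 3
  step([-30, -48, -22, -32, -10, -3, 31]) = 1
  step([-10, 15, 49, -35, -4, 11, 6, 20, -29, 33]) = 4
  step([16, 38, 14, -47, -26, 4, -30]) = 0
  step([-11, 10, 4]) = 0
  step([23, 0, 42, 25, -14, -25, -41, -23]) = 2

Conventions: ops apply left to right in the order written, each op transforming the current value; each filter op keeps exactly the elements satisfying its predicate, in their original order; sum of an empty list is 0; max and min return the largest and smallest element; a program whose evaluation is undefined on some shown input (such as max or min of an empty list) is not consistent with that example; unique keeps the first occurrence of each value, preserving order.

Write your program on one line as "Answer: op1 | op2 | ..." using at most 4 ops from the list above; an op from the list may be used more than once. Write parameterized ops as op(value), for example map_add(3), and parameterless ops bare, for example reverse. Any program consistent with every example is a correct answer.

filter_odd | filter_gt(-2) | reverse | len

Check, running the answer program on each example:
  [19, 32, 14, -42, 35, 19] -> [19, 35, 19] -> [19, 35, 19] -> [19, 35, 19] -> 3
  [-30, -48, -22, -32, -10, -3, 31] -> [-3, 31] -> [31] -> [31] -> 1
  [-10, 15, 49, -35, -4, 11, 6, 20, -29, 33] -> [15, 49, -35, 11, -29, 33] -> [15, 49, 11, 33] -> [33, 11, 49, 15] -> 4
  [16, 38, 14, -47, -26, 4, -30] -> [-47] -> [] -> [] -> 0
  [-11, 10, 4] -> [-11] -> [] -> [] -> 0
  [23, 0, 42, 25, -14, -25, -41, -23] -> [23, 25, -25, -41, -23] -> [23, 25] -> [25, 23] -> 2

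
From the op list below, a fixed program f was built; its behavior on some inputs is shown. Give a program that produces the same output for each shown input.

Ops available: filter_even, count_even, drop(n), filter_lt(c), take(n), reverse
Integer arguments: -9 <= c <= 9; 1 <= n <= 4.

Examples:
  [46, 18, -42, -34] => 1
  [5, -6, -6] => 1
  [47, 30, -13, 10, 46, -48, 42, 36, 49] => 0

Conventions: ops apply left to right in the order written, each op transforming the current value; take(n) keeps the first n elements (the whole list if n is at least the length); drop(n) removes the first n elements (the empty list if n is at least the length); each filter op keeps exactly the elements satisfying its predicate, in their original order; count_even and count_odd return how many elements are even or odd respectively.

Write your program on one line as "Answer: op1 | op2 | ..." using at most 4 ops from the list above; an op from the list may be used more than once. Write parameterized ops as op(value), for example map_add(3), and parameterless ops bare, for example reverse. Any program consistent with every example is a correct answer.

filter_lt(0) | take(1) | count_even

Check, running the answer program on each example:
  [46, 18, -42, -34] -> [-42, -34] -> [-42] -> 1
  [5, -6, -6] -> [-6, -6] -> [-6] -> 1
  [47, 30, -13, 10, 46, -48, 42, 36, 49] -> [-13, -48] -> [-13] -> 0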